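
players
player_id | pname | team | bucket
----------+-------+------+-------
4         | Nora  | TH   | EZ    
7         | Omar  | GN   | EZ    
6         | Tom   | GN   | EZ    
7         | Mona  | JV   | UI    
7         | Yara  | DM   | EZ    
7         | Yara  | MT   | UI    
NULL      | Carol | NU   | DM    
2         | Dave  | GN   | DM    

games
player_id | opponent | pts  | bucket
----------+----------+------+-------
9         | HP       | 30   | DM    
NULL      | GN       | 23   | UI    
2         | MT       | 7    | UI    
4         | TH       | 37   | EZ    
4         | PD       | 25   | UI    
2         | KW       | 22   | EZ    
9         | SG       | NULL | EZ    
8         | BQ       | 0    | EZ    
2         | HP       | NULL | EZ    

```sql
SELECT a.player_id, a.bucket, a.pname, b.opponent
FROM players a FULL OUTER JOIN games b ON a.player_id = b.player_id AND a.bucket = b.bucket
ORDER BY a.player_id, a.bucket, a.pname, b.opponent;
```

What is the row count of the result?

16

FULL OUTER JOIN keeps every row from both sides; unmatched rows get NULL for the other side's columns.
Matching on a.player_id = b.player_id AND a.bucket = b.bucket. A NULL in a compared column never satisfies the condition.
- a row (player_id=4, bucket=EZ): matches 1 b row(s) → 1 output row(s).
- a row (player_id=7, bucket=EZ): no match → kept, b columns NULL.
- a row (player_id=6, bucket=EZ): no match → kept, b columns NULL.
- a row (player_id=7, bucket=UI): no match → kept, b columns NULL.
- a row (player_id=7, bucket=EZ): no match → kept, b columns NULL.
- a row (player_id=7, bucket=UI): no match → kept, b columns NULL.
- a row (player_id=NULL, bucket=DM): no match → kept, b columns NULL.
- a row (player_id=2, bucket=DM): no match → kept, b columns NULL.
- plus 8 unmatched b row(s), each kept with NULL a columns.
Total: 1 matched + 15 padded = 16 rows.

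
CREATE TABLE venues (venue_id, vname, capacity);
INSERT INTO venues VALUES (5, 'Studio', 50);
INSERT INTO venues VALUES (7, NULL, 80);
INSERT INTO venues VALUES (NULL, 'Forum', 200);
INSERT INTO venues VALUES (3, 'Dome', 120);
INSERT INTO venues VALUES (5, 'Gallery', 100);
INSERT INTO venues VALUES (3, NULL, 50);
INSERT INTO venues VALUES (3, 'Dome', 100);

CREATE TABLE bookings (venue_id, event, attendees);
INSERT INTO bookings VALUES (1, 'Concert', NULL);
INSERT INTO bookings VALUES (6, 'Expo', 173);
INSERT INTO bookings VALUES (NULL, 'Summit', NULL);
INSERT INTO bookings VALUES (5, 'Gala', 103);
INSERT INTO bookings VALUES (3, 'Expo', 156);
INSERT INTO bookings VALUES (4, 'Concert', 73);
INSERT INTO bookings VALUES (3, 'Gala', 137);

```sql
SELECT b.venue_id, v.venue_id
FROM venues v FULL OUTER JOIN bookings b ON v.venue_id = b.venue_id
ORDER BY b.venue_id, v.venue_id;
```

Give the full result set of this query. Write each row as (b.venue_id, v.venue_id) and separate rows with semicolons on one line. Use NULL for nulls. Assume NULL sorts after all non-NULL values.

(1, NULL); (3, 3); (3, 3); (3, 3); (3, 3); (3, 3); (3, 3); (4, NULL); (5, 5); (5, 5); (6, NULL); (NULL, 7); (NULL, NULL); (NULL, NULL)

FULL OUTER JOIN keeps every row from both sides; unmatched rows get NULL for the other side's columns.
Matching on v.venue_id = b.venue_id. A NULL in a compared column never satisfies the condition.
Matched pairs: 8; unmatched v rows kept: 2; unmatched b rows kept: 4.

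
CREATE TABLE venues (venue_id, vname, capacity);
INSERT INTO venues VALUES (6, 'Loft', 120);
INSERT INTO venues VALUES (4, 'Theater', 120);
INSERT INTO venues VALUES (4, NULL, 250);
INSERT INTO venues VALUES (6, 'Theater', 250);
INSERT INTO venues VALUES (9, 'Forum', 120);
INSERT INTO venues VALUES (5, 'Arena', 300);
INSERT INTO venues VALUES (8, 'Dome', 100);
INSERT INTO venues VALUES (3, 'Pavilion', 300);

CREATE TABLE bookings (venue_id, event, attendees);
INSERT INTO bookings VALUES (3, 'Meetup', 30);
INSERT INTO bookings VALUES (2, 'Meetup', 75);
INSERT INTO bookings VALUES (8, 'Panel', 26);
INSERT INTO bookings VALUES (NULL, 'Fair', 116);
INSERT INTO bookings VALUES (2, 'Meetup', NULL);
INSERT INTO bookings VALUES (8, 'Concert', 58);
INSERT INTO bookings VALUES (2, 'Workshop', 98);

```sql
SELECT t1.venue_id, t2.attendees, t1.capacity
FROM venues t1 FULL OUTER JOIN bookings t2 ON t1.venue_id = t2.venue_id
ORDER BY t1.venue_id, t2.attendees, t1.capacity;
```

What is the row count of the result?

13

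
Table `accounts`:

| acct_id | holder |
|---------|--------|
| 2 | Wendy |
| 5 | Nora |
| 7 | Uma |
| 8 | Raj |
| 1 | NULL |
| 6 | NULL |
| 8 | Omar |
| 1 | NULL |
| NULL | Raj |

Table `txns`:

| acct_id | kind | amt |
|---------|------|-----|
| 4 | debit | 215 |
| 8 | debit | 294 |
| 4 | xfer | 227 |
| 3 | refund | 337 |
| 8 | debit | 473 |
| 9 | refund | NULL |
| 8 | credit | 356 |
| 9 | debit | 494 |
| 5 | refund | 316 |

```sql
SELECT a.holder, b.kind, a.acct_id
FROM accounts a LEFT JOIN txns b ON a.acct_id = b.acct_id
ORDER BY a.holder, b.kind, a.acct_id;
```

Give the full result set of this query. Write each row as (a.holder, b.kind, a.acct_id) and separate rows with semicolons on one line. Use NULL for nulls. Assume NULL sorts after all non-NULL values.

(Nora, refund, 5); (Omar, credit, 8); (Omar, debit, 8); (Omar, debit, 8); (Raj, credit, 8); (Raj, debit, 8); (Raj, debit, 8); (Raj, NULL, NULL); (Uma, NULL, 7); (Wendy, NULL, 2); (NULL, NULL, 1); (NULL, NULL, 1); (NULL, NULL, 6)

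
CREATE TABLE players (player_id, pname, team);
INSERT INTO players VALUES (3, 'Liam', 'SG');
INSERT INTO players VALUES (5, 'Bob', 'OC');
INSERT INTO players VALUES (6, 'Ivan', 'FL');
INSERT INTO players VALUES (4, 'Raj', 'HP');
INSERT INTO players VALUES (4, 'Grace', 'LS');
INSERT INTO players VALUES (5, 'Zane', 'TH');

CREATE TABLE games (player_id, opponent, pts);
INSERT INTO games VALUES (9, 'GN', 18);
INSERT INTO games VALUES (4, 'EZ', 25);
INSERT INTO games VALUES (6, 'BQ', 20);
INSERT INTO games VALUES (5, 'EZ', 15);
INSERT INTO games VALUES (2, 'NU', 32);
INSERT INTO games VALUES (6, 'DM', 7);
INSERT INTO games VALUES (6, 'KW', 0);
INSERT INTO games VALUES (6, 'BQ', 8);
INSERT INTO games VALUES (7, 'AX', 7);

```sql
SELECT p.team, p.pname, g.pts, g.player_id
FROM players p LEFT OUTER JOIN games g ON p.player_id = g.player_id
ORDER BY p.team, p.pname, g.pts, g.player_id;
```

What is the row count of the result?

LEFT JOIN keeps every row from `players`; unmatched rows get NULL for `games`'s columns.
Matching on p.player_id = g.player_id.
Matched pairs: 8; unmatched p rows kept: 1.
Total: 8 matched + 1 padded = 9 rows.

9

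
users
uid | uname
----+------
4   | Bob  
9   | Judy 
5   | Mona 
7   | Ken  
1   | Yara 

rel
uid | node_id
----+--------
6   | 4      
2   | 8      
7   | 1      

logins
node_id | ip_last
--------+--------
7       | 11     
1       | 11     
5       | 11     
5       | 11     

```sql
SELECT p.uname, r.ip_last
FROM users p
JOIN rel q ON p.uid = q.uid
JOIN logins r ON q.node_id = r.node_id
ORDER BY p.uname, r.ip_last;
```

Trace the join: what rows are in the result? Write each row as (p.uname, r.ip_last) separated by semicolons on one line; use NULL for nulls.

Joins associate left-to-right: users INNER JOIN rel on uid gives 1 intermediate row(s).
Then INNER JOIN `logins r` on node_id: keep only rows whose q.node_id appears in r.

(Ken, 11)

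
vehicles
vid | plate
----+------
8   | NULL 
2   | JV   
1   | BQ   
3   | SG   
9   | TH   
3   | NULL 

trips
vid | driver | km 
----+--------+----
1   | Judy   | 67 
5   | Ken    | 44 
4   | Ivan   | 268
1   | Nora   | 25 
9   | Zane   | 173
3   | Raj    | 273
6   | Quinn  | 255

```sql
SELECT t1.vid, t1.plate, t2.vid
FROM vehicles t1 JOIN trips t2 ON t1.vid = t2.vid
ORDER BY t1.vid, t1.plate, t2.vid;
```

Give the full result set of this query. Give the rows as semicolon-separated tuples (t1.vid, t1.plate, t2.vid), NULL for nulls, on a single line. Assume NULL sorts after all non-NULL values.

(1, BQ, 1); (1, BQ, 1); (3, SG, 3); (3, NULL, 3); (9, TH, 9)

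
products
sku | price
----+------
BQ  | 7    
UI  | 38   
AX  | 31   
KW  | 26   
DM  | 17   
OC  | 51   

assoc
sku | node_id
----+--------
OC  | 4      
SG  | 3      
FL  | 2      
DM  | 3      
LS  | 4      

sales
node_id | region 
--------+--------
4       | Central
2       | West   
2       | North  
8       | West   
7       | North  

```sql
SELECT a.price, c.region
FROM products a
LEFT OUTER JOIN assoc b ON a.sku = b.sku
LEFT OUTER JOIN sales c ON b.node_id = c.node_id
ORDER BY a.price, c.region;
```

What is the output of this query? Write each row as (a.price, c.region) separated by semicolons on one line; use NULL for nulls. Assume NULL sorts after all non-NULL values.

(7, NULL); (17, NULL); (26, NULL); (31, NULL); (38, NULL); (51, Central)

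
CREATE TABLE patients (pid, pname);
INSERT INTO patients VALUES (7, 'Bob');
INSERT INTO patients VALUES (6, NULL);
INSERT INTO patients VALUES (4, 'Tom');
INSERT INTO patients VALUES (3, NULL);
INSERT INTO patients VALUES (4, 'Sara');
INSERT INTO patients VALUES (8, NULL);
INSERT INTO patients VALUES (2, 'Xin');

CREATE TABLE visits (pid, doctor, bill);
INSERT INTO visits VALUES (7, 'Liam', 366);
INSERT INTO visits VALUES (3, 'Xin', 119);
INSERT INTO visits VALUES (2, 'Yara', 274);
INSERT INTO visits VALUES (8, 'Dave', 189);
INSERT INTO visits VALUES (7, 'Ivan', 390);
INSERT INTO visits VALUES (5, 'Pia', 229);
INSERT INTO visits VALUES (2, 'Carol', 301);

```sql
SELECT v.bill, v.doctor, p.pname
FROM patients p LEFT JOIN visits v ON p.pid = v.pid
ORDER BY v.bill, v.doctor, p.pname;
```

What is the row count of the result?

LEFT JOIN keeps every row from `patients`; unmatched rows get NULL for `visits`'s columns.
Matching on p.pid = v.pid.
- p[0] pid=7 → 2 match(es) in v → 2 row(s).
- p[1] pid=6 → no match; kept with NULLs on the v side.
- p[2] pid=4 → no match; kept with NULLs on the v side.
- p[3] pid=3 → 1 match(es) in v → 1 row(s).
- p[4] pid=4 → no match; kept with NULLs on the v side.
- p[5] pid=8 → 1 match(es) in v → 1 row(s).
- p[6] pid=2 → 2 match(es) in v → 2 row(s).
Total: 6 matched + 3 padded = 9 rows.

9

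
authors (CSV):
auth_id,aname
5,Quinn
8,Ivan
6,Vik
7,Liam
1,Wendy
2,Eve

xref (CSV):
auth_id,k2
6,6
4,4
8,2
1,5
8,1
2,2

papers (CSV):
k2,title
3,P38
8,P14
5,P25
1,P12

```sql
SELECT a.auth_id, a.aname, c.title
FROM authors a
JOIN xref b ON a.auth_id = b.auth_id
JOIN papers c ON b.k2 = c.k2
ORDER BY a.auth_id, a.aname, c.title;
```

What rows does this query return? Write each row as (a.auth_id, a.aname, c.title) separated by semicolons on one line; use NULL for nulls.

(1, Wendy, P25); (8, Ivan, P12)

Step 1 — a INNER JOIN b on auth_id → 5 row(s).
Then INNER JOIN `papers c` on k2: keep only rows whose b.k2 appears in c.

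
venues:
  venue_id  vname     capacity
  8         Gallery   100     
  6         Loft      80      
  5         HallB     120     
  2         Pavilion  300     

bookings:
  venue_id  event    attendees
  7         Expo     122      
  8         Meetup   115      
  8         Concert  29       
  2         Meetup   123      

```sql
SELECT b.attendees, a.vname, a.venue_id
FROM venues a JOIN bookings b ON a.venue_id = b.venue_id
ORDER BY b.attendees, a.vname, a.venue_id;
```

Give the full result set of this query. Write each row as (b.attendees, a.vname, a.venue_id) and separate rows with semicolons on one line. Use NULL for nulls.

(29, Gallery, 8); (115, Gallery, 8); (123, Pavilion, 2)

INNER JOIN keeps only pairs where the ON condition holds.
Matching on a.venue_id = b.venue_id.
- a row (venue_id=8): matches 2 b row(s) → 2 output row(s).
- a row (venue_id=6): no match → dropped.
- a row (venue_id=5): no match → dropped.
- a row (venue_id=2): matches 1 b row(s) → 1 output row(s).
After projecting and ordering:
b.attendees | a.vname | a.venue_id
29 | Gallery | 8
115 | Gallery | 8
123 | Pavilion | 2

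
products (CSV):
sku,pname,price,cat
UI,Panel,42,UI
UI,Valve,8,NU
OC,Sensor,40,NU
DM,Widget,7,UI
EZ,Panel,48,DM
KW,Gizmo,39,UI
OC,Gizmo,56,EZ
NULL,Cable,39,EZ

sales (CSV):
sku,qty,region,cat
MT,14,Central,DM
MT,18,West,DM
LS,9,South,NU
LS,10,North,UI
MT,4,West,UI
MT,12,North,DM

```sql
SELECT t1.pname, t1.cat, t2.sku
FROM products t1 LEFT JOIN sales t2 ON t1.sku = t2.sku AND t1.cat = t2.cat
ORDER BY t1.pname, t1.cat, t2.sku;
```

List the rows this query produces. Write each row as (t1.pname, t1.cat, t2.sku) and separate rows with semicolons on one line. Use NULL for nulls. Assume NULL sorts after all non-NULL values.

LEFT JOIN keeps every row from `products`; unmatched rows get NULL for `sales`'s columns.
Matching on t1.sku = t2.sku AND t1.cat = t2.cat. A NULL in a compared column never satisfies the condition.
Matched pairs: 0; unmatched t1 rows kept: 8.

(Cable, EZ, NULL); (Gizmo, EZ, NULL); (Gizmo, UI, NULL); (Panel, DM, NULL); (Panel, UI, NULL); (Sensor, NU, NULL); (Valve, NU, NULL); (Widget, UI, NULL)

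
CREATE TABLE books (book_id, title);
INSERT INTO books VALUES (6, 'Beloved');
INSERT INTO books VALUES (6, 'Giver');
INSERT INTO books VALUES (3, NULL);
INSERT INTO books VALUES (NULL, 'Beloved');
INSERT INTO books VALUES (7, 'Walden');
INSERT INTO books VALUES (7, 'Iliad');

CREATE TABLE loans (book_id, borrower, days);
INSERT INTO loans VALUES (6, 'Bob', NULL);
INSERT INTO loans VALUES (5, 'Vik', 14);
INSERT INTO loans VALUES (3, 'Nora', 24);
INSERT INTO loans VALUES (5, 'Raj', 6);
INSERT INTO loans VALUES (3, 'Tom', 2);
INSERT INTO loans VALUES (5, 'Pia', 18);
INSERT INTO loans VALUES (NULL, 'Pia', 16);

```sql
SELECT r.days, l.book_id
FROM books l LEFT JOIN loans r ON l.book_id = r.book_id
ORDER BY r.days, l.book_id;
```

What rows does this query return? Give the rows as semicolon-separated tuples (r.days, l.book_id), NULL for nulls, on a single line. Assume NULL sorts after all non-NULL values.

LEFT JOIN keeps every row from `books`; unmatched rows get NULL for `loans`'s columns.
Matching on l.book_id = r.book_id. A NULL in a compared column never satisfies the condition.
- book_id=6: 1 matching r row(s), so 1 row(s) emitted.
- book_id=6: 1 matching r row(s), so 1 row(s) emitted.
- book_id=3: 2 matching r row(s), so 2 row(s) emitted.
- book_id=NULL: no r row matches, row kept with r columns NULL.
- book_id=7: no r row matches, row kept with r columns NULL.
- book_id=7: no r row matches, row kept with r columns NULL.
After projecting and ordering:
r.days | l.book_id
2 | 3
24 | 3
NULL | 6
NULL | 6
NULL | 7
NULL | 7
NULL | NULL

(2, 3); (24, 3); (NULL, 6); (NULL, 6); (NULL, 7); (NULL, 7); (NULL, NULL)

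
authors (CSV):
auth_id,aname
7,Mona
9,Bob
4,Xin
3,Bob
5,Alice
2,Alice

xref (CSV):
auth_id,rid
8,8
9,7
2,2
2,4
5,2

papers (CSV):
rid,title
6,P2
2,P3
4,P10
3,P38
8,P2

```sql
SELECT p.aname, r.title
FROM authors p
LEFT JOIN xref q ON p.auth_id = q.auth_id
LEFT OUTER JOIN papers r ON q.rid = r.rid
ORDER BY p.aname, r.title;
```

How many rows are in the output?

Joins associate left-to-right: authors LEFT JOIN xref on auth_id gives 7 intermediate row(s).
Then LEFT JOIN `papers r` on rid: each of those 7 rows is kept; rows whose q.rid has no match in r get NULL for r's columns.
Result: 7 row(s).

7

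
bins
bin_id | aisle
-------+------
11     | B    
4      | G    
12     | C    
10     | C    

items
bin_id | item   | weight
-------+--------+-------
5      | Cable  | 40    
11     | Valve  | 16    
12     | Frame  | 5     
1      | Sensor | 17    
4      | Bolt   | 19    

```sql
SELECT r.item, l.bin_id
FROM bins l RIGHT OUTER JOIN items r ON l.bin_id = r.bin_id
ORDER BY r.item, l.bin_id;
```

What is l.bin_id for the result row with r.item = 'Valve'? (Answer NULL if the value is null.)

RIGHT JOIN keeps every row from `items`; unmatched rows get NULL for `bins`'s columns.
Matching on l.bin_id = r.bin_id.
Matched pairs: 3; unmatched r rows kept: 2.

11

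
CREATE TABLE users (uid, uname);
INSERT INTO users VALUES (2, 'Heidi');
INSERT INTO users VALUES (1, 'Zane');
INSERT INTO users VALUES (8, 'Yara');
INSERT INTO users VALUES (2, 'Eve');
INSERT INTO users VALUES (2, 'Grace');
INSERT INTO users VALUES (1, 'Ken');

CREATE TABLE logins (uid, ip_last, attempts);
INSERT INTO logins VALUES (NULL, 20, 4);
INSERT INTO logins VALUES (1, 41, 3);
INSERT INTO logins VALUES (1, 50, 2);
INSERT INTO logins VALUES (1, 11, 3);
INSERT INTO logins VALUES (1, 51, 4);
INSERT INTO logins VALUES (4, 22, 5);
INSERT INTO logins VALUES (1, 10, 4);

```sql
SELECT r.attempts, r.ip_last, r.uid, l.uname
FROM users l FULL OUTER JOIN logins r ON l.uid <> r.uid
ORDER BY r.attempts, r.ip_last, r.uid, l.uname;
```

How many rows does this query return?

FULL OUTER JOIN keeps every row from both sides; unmatched rows get NULL for the other side's columns.
Matching on l.uid <> r.uid. A NULL in a compared column never satisfies the condition.
- l row (uid=2): matches 6 r row(s) → 6 output row(s).
- l row (uid=1): matches 1 r row(s) → 1 output row(s).
- l row (uid=8): matches 6 r row(s) → 6 output row(s).
- l row (uid=2): matches 6 r row(s) → 6 output row(s).
- l row (uid=2): matches 6 r row(s) → 6 output row(s).
- l row (uid=1): matches 1 r row(s) → 1 output row(s).
- plus 1 unmatched r row(s), each kept with NULL l columns.
Total: 26 matched + 1 padded = 27 rows.

27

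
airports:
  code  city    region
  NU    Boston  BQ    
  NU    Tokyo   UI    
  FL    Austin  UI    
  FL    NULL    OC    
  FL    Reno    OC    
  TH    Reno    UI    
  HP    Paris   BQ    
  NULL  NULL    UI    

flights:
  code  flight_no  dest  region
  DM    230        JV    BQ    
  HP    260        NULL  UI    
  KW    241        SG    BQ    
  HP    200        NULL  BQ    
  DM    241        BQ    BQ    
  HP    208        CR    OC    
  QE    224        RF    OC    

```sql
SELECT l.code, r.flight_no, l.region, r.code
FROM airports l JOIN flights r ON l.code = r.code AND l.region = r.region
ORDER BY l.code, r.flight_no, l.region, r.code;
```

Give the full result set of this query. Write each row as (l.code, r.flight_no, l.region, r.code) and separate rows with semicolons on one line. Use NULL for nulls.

INNER JOIN keeps only pairs where the ON condition holds.
Matching on l.code = r.code AND l.region = r.region. A NULL in a compared column never satisfies the condition.
- l (code=NU, region=BQ) has no partner → excluded.
- l (code=NU, region=UI) has no partner → excluded.
- l (code=FL, region=UI) has no partner → excluded.
- l (code=FL, region=OC) has no partner → excluded.
- l (code=FL, region=OC) has no partner → excluded.
- l (code=TH, region=UI) has no partner → excluded.
- l (code=HP, region=BQ) pairs with 1 row(s) of r.
- l (code=NULL, region=UI) has no partner → excluded.
After projecting and ordering:
l.code | r.flight_no | l.region | r.code
HP | 200 | BQ | HP

(HP, 200, BQ, HP)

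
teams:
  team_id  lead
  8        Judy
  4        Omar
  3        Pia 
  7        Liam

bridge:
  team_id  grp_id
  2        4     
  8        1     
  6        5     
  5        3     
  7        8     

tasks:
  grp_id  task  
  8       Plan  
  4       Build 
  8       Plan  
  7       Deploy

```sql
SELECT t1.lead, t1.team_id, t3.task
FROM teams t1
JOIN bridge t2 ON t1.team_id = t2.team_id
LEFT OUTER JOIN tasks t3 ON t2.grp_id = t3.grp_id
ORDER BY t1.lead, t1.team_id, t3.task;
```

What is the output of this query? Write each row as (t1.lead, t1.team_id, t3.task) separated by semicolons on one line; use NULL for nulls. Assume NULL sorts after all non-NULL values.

Evaluate left to right. First `teams t1 INNER JOIN bridge t2` on team_id: 2 row(s).
Then LEFT JOIN `tasks t3` on grp_id: each of those 2 rows is kept; rows whose t2.grp_id has no match in t3 get NULL for t3's columns.

(Judy, 8, NULL); (Liam, 7, Plan); (Liam, 7, Plan)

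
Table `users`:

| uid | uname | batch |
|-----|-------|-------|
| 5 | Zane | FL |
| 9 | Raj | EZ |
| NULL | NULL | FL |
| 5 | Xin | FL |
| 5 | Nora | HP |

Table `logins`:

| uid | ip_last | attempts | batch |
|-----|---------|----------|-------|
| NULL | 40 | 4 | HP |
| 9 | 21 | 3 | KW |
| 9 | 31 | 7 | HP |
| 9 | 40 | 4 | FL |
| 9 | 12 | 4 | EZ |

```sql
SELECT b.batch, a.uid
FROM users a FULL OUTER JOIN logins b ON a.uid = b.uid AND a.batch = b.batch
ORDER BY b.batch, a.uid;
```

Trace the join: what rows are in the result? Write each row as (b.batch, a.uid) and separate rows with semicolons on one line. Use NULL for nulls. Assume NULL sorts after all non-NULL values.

(EZ, 9); (FL, NULL); (HP, NULL); (HP, NULL); (KW, NULL); (NULL, 5); (NULL, 5); (NULL, 5); (NULL, NULL)

FULL OUTER JOIN keeps every row from both sides; unmatched rows get NULL for the other side's columns.
Matching on a.uid = b.uid AND a.batch = b.batch. A NULL in a compared column never satisfies the condition.
- a row (uid=5, batch=FL): no match → kept, b columns NULL.
- a row (uid=9, batch=EZ): matches 1 b row(s) → 1 output row(s).
- a row (uid=NULL, batch=FL): no match → kept, b columns NULL.
- a row (uid=5, batch=FL): no match → kept, b columns NULL.
- a row (uid=5, batch=HP): no match → kept, b columns NULL.
- plus 4 unmatched b row(s), each kept with NULL a columns.
After projecting and ordering:
b.batch | a.uid
EZ | 9
FL | NULL
HP | NULL
HP | NULL
KW | NULL
NULL | 5
NULL | 5
NULL | 5
NULL | NULL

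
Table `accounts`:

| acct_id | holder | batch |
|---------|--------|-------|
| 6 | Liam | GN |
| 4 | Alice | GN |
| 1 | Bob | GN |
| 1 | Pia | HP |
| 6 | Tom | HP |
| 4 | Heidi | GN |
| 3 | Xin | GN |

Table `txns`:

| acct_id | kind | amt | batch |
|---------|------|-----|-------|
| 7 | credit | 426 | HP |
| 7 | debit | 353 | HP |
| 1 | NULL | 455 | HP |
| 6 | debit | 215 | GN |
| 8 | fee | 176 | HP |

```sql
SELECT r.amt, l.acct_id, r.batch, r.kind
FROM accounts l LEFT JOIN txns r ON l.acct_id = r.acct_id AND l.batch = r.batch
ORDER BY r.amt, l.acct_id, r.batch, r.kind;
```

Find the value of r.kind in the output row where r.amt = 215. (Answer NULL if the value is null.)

LEFT JOIN keeps every row from `accounts`; unmatched rows get NULL for `txns`'s columns.
Matching on l.acct_id = r.acct_id AND l.batch = r.batch.
- l row (acct_id=6, batch=GN): matches 1 r row(s) → 1 output row(s).
- l row (acct_id=4, batch=GN): no match → kept, r columns NULL.
- l row (acct_id=1, batch=GN): no match → kept, r columns NULL.
- l row (acct_id=1, batch=HP): matches 1 r row(s) → 1 output row(s).
- l row (acct_id=6, batch=HP): no match → kept, r columns NULL.
- l row (acct_id=4, batch=GN): no match → kept, r columns NULL.
- l row (acct_id=3, batch=GN): no match → kept, r columns NULL.

debit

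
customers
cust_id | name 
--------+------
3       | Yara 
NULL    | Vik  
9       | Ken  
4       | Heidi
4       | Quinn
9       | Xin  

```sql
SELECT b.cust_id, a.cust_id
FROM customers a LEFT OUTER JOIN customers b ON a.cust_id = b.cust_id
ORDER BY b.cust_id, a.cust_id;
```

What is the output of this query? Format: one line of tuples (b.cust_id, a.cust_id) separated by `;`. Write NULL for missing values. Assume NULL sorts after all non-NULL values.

LEFT JOIN keeps every row from `customers a`; unmatched rows get NULL for `customers b`'s columns.
Matching on a.cust_id = b.cust_id. A NULL in a compared column never satisfies the condition.
- cust_id=3: 1 matching b row(s), so 1 row(s) emitted.
- cust_id=NULL: no b row matches, row kept with b columns NULL.
- cust_id=9: 2 matching b row(s), so 2 row(s) emitted.
- cust_id=4: 2 matching b row(s), so 2 row(s) emitted.
- cust_id=4: 2 matching b row(s), so 2 row(s) emitted.
- cust_id=9: 2 matching b row(s), so 2 row(s) emitted.
After projecting and ordering:
b.cust_id | a.cust_id
3 | 3
4 | 4
4 | 4
4 | 4
4 | 4
9 | 9
9 | 9
9 | 9
9 | 9
NULL | NULL

(3, 3); (4, 4); (4, 4); (4, 4); (4, 4); (9, 9); (9, 9); (9, 9); (9, 9); (NULL, NULL)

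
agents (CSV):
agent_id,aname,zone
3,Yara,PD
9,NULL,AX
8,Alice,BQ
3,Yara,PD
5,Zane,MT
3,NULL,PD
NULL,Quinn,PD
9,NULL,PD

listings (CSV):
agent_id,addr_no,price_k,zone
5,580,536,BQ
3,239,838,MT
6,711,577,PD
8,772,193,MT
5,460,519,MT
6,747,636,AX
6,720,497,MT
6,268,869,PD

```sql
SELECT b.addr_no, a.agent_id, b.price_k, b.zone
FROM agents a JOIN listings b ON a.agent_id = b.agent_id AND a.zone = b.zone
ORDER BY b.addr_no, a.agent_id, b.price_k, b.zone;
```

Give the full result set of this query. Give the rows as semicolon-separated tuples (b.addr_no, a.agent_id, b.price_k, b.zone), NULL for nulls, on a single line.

(460, 5, 519, MT)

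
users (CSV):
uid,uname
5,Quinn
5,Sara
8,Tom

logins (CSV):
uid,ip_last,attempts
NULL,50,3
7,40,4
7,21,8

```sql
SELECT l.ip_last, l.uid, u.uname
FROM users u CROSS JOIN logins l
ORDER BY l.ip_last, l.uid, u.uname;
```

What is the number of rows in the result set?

9

CROSS JOIN pairs every row of `users` with every row of `logins`: 3 × 3 = 9 rows.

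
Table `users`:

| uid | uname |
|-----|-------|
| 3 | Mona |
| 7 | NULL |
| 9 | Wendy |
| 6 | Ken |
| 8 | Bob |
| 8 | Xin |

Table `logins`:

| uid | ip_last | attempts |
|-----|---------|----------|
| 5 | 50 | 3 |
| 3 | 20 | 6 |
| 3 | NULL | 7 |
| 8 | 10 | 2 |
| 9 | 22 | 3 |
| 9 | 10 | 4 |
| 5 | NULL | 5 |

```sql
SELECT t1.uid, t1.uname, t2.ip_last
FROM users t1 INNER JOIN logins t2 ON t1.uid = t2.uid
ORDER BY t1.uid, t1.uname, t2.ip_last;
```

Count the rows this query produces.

INNER JOIN keeps only pairs where the ON condition holds.
Matching on t1.uid = t2.uid.
Matched pairs: 6.
Total: 6 rows.

6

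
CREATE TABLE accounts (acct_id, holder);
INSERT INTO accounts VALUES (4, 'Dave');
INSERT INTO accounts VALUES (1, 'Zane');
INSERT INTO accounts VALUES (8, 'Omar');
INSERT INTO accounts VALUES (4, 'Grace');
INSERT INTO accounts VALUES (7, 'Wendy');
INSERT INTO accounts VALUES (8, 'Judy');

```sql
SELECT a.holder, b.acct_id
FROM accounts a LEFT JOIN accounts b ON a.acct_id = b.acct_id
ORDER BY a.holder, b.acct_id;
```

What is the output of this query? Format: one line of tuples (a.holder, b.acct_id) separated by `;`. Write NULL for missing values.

(Dave, 4); (Dave, 4); (Grace, 4); (Grace, 4); (Judy, 8); (Judy, 8); (Omar, 8); (Omar, 8); (Wendy, 7); (Zane, 1)

LEFT JOIN keeps every row from `accounts a`; unmatched rows get NULL for `accounts b`'s columns.
Matching on a.acct_id = b.acct_id.
Matched pairs: 10; unmatched a rows kept: 0.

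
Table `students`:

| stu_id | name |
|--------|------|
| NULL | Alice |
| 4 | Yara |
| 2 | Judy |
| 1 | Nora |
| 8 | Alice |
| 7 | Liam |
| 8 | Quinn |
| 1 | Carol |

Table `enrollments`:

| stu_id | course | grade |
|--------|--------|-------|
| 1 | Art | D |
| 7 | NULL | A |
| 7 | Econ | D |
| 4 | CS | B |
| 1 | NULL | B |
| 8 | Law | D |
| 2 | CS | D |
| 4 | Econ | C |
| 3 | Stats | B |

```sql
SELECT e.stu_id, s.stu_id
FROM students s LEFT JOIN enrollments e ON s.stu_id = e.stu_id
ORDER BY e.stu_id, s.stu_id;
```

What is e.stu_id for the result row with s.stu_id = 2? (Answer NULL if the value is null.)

LEFT JOIN keeps every row from `students`; unmatched rows get NULL for `enrollments`'s columns.
Matching on s.stu_id = e.stu_id. A NULL in a compared column never satisfies the condition.
- s (stu_id=NULL) has no partner → padded with NULL.
- s (stu_id=4) pairs with 2 row(s) of e.
- s (stu_id=2) pairs with 1 row(s) of e.
- s (stu_id=1) pairs with 2 row(s) of e.
- s (stu_id=8) pairs with 1 row(s) of e.
- s (stu_id=7) pairs with 2 row(s) of e.
- s (stu_id=8) pairs with 1 row(s) of e.
- s (stu_id=1) pairs with 2 row(s) of e.

2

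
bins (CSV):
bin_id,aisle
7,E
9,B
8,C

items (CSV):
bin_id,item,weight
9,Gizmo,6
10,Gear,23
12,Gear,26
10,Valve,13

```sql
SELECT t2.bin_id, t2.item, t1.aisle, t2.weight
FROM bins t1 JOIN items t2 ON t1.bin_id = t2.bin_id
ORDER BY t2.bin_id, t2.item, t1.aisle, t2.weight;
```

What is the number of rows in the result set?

1

INNER JOIN keeps only pairs where the ON condition holds.
Matching on t1.bin_id = t2.bin_id.
Matched pairs: 1.
Total: 1 rows.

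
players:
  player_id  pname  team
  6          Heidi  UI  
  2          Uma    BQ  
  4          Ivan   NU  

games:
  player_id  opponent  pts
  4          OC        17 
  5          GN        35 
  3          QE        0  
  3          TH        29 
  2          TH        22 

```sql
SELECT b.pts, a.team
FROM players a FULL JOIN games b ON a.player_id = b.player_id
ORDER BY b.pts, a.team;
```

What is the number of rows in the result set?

6

FULL OUTER JOIN keeps every row from both sides; unmatched rows get NULL for the other side's columns.
Matching on a.player_id = b.player_id.
- a[0] player_id=6 → no match; kept with NULLs on the b side.
- a[1] player_id=2 → 1 match(es) in b → 1 row(s).
- a[2] player_id=4 → 1 match(es) in b → 1 row(s).
- plus 3 unmatched b row(s), each kept with NULL a columns.
Total: 2 matched + 4 padded = 6 rows.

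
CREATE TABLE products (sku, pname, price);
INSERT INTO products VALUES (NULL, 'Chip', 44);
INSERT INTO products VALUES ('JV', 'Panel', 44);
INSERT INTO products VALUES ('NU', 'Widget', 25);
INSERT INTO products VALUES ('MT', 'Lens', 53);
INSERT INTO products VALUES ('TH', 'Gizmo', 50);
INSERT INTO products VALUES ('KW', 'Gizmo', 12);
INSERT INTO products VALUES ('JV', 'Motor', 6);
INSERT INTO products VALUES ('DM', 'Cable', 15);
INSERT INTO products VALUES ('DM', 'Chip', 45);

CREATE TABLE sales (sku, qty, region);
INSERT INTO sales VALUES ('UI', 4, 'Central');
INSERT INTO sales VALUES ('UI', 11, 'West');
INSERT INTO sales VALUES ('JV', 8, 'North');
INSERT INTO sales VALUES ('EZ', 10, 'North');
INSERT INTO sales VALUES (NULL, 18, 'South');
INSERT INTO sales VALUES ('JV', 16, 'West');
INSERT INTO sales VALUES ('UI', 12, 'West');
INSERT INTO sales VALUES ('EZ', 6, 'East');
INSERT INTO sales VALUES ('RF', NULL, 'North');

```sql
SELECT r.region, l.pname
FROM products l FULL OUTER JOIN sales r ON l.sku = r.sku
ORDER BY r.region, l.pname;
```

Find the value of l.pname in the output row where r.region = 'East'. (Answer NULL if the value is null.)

FULL OUTER JOIN keeps every row from both sides; unmatched rows get NULL for the other side's columns.
Matching on l.sku = r.sku. A NULL in a compared column never satisfies the condition.
- l (sku=NULL) has no partner → padded with NULL.
- l (sku=JV) pairs with 2 row(s) of r.
- l (sku=NU) has no partner → padded with NULL.
- l (sku=MT) has no partner → padded with NULL.
- l (sku=TH) has no partner → padded with NULL.
- l (sku=KW) has no partner → padded with NULL.
- l (sku=JV) pairs with 2 row(s) of r.
- l (sku=DM) has no partner → padded with NULL.
- l (sku=DM) has no partner → padded with NULL.
- 7 row(s) from r found no l partner → padded with NULL.

NULL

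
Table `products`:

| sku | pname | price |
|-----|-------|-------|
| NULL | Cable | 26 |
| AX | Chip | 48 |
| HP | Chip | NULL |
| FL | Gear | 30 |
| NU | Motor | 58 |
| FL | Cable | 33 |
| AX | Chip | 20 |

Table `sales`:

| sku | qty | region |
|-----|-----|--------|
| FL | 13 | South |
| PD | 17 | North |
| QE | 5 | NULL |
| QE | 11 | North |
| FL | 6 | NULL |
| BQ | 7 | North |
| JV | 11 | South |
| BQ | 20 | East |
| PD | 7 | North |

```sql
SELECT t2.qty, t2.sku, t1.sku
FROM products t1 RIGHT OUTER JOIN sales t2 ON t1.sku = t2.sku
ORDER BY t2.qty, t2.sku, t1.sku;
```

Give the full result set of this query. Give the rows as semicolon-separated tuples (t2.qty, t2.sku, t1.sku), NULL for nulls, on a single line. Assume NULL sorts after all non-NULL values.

(5, QE, NULL); (6, FL, FL); (6, FL, FL); (7, BQ, NULL); (7, PD, NULL); (11, JV, NULL); (11, QE, NULL); (13, FL, FL); (13, FL, FL); (17, PD, NULL); (20, BQ, NULL)

RIGHT JOIN keeps every row from `sales`; unmatched rows get NULL for `products`'s columns.
Matching on t1.sku = t2.sku. A NULL in a compared column never satisfies the condition.
Matched pairs: 4; unmatched t2 rows kept: 7.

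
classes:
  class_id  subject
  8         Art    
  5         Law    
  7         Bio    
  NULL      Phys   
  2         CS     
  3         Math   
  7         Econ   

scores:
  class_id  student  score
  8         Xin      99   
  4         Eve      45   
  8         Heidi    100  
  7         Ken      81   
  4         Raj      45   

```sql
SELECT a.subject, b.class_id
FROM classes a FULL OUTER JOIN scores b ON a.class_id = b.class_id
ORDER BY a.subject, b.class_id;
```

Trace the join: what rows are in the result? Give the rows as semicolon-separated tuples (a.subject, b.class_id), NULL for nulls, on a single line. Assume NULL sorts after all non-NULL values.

FULL OUTER JOIN keeps every row from both sides; unmatched rows get NULL for the other side's columns.
Matching on a.class_id = b.class_id. A NULL in a compared column never satisfies the condition.
- class_id=8: 2 matching b row(s), so 2 row(s) emitted.
- class_id=5: no b row matches, row kept with b columns NULL.
- class_id=7: 1 matching b row(s), so 1 row(s) emitted.
- class_id=NULL: no b row matches, row kept with b columns NULL.
- class_id=2: no b row matches, row kept with b columns NULL.
- class_id=3: no b row matches, row kept with b columns NULL.
- class_id=7: 1 matching b row(s), so 1 row(s) emitted.
- 2 b row(s) had no a match → kept, a columns NULL.
After projecting and ordering:
a.subject | b.class_id
Art | 8
Art | 8
Bio | 7
CS | NULL
Econ | 7
Law | NULL
Math | NULL
Phys | NULL
NULL | 4
NULL | 4

(Art, 8); (Art, 8); (Bio, 7); (CS, NULL); (Econ, 7); (Law, NULL); (Math, NULL); (Phys, NULL); (NULL, 4); (NULL, 4)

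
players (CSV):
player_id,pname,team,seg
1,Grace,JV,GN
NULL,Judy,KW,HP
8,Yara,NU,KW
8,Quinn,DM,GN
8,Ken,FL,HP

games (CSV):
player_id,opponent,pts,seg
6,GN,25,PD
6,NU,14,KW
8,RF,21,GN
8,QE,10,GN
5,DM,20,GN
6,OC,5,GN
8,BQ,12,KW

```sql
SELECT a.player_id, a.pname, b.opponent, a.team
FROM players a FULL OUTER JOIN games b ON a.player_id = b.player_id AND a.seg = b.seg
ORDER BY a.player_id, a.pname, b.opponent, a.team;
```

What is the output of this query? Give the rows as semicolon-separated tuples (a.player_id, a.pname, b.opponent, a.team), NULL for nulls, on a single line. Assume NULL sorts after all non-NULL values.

FULL OUTER JOIN keeps every row from both sides; unmatched rows get NULL for the other side's columns.
Matching on a.player_id = b.player_id AND a.seg = b.seg. A NULL in a compared column never satisfies the condition.
Matched pairs: 3; unmatched a rows kept: 3; unmatched b rows kept: 4.

(1, Grace, NULL, JV); (8, Ken, NULL, FL); (8, Quinn, QE, DM); (8, Quinn, RF, DM); (8, Yara, BQ, NU); (NULL, Judy, NULL, KW); (NULL, NULL, DM, NULL); (NULL, NULL, GN, NULL); (NULL, NULL, NU, NULL); (NULL, NULL, OC, NULL)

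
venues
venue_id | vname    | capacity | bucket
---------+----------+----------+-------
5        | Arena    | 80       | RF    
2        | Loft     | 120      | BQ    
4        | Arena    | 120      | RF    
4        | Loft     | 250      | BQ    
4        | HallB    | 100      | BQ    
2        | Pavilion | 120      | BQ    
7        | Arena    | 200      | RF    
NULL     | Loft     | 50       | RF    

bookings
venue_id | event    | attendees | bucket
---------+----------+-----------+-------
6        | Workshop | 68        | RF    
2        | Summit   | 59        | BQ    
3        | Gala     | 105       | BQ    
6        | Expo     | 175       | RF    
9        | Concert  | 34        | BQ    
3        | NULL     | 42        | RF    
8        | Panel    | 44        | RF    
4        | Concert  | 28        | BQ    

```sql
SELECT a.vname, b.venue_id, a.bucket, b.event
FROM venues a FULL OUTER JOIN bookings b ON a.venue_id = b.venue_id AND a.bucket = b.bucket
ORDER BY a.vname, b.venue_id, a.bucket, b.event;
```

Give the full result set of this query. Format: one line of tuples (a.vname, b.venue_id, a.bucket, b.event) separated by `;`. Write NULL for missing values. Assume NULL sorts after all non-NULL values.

FULL OUTER JOIN keeps every row from both sides; unmatched rows get NULL for the other side's columns.
Matching on a.venue_id = b.venue_id AND a.bucket = b.bucket. A NULL in a compared column never satisfies the condition.
Matched pairs: 4; unmatched a rows kept: 4; unmatched b rows kept: 6.

(Arena, NULL, RF, NULL); (Arena, NULL, RF, NULL); (Arena, NULL, RF, NULL); (HallB, 4, BQ, Concert); (Loft, 2, BQ, Summit); (Loft, 4, BQ, Concert); (Loft, NULL, RF, NULL); (Pavilion, 2, BQ, Summit); (NULL, 3, NULL, Gala); (NULL, 3, NULL, NULL); (NULL, 6, NULL, Expo); (NULL, 6, NULL, Workshop); (NULL, 8, NULL, Panel); (NULL, 9, NULL, Concert)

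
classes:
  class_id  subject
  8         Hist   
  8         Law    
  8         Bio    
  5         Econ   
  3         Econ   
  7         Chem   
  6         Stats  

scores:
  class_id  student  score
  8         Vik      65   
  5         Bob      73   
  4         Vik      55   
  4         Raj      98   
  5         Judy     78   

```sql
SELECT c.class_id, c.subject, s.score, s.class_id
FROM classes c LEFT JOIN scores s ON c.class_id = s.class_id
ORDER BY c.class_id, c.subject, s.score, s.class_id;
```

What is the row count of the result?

8

LEFT JOIN keeps every row from `classes`; unmatched rows get NULL for `scores`'s columns.
Matching on c.class_id = s.class_id.
- c row (class_id=8): matches 1 s row(s) → 1 output row(s).
- c row (class_id=8): matches 1 s row(s) → 1 output row(s).
- c row (class_id=8): matches 1 s row(s) → 1 output row(s).
- c row (class_id=5): matches 2 s row(s) → 2 output row(s).
- c row (class_id=3): no match → kept, s columns NULL.
- c row (class_id=7): no match → kept, s columns NULL.
- c row (class_id=6): no match → kept, s columns NULL.
Total: 5 matched + 3 padded = 8 rows.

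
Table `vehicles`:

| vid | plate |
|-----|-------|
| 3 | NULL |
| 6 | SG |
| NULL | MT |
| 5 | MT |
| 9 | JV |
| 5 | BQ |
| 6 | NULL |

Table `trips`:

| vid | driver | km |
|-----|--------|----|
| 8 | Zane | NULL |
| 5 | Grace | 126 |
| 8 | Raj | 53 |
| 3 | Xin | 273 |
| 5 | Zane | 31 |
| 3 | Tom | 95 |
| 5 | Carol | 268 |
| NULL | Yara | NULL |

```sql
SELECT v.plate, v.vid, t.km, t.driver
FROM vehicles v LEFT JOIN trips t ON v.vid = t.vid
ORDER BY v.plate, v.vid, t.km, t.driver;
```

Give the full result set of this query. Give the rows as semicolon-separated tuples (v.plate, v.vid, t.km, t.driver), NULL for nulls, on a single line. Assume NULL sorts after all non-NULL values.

(BQ, 5, 31, Zane); (BQ, 5, 126, Grace); (BQ, 5, 268, Carol); (JV, 9, NULL, NULL); (MT, 5, 31, Zane); (MT, 5, 126, Grace); (MT, 5, 268, Carol); (MT, NULL, NULL, NULL); (SG, 6, NULL, NULL); (NULL, 3, 95, Tom); (NULL, 3, 273, Xin); (NULL, 6, NULL, NULL)

LEFT JOIN keeps every row from `vehicles`; unmatched rows get NULL for `trips`'s columns.
Matching on v.vid = t.vid. A NULL in a compared column never satisfies the condition.
Matched pairs: 8; unmatched v rows kept: 4.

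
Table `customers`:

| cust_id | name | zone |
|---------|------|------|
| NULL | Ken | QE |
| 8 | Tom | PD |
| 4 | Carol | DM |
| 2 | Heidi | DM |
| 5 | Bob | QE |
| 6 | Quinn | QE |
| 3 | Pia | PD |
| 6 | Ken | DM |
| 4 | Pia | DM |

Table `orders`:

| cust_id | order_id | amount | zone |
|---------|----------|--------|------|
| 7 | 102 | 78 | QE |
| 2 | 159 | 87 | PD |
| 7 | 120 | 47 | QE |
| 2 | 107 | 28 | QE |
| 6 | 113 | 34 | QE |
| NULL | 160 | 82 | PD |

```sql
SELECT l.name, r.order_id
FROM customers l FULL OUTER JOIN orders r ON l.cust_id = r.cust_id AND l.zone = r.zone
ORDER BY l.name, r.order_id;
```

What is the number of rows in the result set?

14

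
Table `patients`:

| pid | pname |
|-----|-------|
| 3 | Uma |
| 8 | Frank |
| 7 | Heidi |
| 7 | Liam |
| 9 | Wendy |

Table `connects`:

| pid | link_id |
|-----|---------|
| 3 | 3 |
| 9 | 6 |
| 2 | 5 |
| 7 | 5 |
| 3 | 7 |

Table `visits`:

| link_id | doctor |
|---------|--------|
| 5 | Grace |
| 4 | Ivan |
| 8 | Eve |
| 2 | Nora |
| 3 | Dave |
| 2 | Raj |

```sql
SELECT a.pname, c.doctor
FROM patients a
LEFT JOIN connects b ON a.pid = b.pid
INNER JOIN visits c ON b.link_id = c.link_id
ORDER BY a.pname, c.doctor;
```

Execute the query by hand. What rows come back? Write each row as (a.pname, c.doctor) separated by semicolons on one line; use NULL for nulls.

(Heidi, Grace); (Liam, Grace); (Uma, Dave)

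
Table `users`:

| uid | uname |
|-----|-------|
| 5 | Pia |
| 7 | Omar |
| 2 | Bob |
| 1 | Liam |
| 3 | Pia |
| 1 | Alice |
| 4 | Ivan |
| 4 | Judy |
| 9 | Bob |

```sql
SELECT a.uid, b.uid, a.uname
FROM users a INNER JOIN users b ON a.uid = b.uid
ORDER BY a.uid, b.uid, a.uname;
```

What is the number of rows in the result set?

INNER JOIN keeps only pairs where the ON condition holds.
Matching on a.uid = b.uid.
Matched pairs: 13.
Total: 13 rows.

13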